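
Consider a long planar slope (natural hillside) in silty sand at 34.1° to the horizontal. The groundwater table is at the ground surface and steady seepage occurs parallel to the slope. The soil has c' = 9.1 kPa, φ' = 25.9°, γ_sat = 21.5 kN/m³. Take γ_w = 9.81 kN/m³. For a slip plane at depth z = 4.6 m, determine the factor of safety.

FS = 0.59

With seepage parallel to the slope and the water table at the surface, the effective normal stress on the slip plane uses the buoyant unit weight γ' = γ_sat − γ_w while the driving shear stress uses γ_sat:
FS = [c' + γ' z cos²β tanφ'] / [γ_sat z sinβ cosβ]
γ' = 21.5 − 9.81 = 11.69 kN/m³
Numerator = 9.1 + 11.69·4.6·cos²34.1°·tan25.9° = 9.1 + 11.69·4.6·0.6857·0.4856 = 27.004 kPa
Denominator = 21.5·4.6·sin34.1°·cos34.1° = 21.5·4.6·0.5606·0.8281 = 45.914 kPa
FS = 27.004 / 45.914 = 0.588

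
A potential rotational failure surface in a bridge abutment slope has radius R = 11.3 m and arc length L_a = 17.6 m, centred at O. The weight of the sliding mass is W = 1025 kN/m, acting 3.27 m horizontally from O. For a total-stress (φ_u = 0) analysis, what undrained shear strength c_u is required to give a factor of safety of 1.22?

FS = c_u·L_a·R / (W·d), so c_u = FS·W·d / (L_a·R).
c_u = 1.22·1025·3.27 / (17.60·11.3) = 4089.1 / 198.88 = 20.56 kPa

c_u = 20.6 kPa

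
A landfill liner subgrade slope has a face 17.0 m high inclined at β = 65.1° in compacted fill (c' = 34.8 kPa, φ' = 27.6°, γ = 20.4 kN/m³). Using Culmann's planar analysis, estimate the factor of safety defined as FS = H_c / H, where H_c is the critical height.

FS = 1.56

H_c = (4c'/γ) · sinβ cosφ' / [1 − cos(β − φ')]
    = (4·34.8/20.4) · sin65.1°·cos27.6° / [1 − cos37.5°]
    = 6.824 · 0.8038 / 0.2066 = 26.54 m
FS = H_c / H = 26.54 / 17.0 = 1.561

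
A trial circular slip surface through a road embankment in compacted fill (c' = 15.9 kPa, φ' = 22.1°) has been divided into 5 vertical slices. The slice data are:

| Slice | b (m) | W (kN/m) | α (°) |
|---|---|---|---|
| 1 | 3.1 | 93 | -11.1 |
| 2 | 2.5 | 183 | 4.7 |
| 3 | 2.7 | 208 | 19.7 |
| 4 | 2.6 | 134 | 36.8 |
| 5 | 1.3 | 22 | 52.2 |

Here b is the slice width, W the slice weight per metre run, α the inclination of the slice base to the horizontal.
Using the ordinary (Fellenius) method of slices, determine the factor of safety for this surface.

FS = 2.79

Ordinary method of slices: FS = Σ[c'·Δl_i + (W_i cosα_i)·tanφ'] / Σ W_i sinα_i, with Δl_i = b_i / cosα_i.
Slice 1: Δl = 3.1/cos(-11.1°) = 3.159 m; N'_1 = 93·cos(-11.1°) = 91.3; c'Δl = 50.23; W sinα = -17.9
Slice 2: Δl = 2.5/cos4.7° = 2.508 m; N'_2 = 183·cos4.7° = 182.4; c'Δl = 39.88; W sinα = 15.0
Slice 3: Δl = 2.7/cos19.7° = 2.868 m; N'_3 = 208·cos19.7° = 195.8; c'Δl = 45.60; W sinα = 70.1
Slice 4: Δl = 2.6/cos36.8° = 3.247 m; N'_4 = 134·cos36.8° = 107.3; c'Δl = 51.63; W sinα = 80.3
Slice 5: Δl = 1.3/cos52.2° = 2.121 m; N'_5 = 22·cos52.2° = 13.5; c'Δl = 33.72; W sinα = 17.4
Σc'Δl = 221.1 kN/m; ΣN' = 590.3 kN/m; ΣW sinα = 164.9 kN/m
Resisting = 221.1 + 590.3·tan22.1° = 221.1 + 239.7 = 460.7 kN/m
FS = 460.7 / 164.9 = 2.795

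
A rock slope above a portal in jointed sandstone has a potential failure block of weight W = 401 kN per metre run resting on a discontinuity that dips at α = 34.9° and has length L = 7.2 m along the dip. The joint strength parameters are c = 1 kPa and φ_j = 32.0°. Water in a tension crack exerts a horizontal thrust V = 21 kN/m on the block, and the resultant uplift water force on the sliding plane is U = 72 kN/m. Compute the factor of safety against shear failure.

Resolving the block weight along and normal to the plane and applying the Mohr–Coulomb strength on the joint:
N' = W cosα − U − V sinα = 401·cos34.9° − 72 − 21·sin34.9° = 244.9 kN/m
Driving force T = W sinα + V cosα = 401·sin34.9° + 21·cos34.9° = 246.7 kN/m
Resisting force R = c·L + N'·tanφ_j = 1·7.2 + 244.9·tan32.0° = 7.2 + 153.0 = 160.2 kN/m
FS = R / T = 160.2 / 246.7 = 0.650

FS = 0.65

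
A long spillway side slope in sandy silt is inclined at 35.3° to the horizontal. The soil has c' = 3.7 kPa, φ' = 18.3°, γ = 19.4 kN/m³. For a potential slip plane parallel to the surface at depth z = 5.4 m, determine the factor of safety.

For an infinite slope with a slip plane parallel to the surface (no pore pressure): FS = [c' + γz cos²β tanφ'] / [γz sinβ cosβ].
γz = 19.4·5.4 = 104.76 kN/m²
Numerator = 3.7 + 104.76·cos²35.3°·tan18.3° = 3.7 + 104.76·0.6661·0.3307 = 26.777 kPa
Denominator = 104.76·sin35.3°·cos35.3° = 104.76·0.5779·0.8161 = 49.406 kPa
FS = 26.777 / 49.406 = 0.542

FS = 0.54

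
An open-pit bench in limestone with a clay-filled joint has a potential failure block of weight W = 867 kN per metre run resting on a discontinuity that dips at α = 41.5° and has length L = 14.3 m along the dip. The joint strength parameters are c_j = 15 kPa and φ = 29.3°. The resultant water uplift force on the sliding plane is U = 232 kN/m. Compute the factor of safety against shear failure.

FS = 0.78

Resolving the block weight along and normal to the plane and applying the Mohr–Coulomb strength on the joint:
N' = W cosα − U = 867·cos41.5° − 232 = 417.3 kN/m
Driving force T = W sinα = 867·sin41.5° = 574.5 kN/m
Resisting force R = c_j·L + N'·tanφ = 15·14.3 + 417.3·tan29.3° = 214.5 + 234.2 = 448.7 kN/m
FS = R / T = 448.7 / 574.5 = 0.781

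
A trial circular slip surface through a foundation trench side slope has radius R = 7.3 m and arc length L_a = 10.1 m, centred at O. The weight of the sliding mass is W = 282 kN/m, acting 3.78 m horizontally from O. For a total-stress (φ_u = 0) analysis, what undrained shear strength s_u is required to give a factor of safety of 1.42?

s_u = 20.5 kPa

FS = s_u·L_a·R / (W·d), so s_u = FS·W·d / (L_a·R).
s_u = 1.42·282·3.78 / (10.10·7.3) = 1513.7 / 73.73 = 20.53 kPa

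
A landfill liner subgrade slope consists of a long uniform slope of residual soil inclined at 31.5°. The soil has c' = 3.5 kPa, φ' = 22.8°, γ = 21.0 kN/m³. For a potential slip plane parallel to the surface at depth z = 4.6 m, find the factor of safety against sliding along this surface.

For an infinite slope with a slip plane parallel to the surface (no pore pressure): FS = [c' + γz cos²β tanφ'] / [γz sinβ cosβ].
γz = 21.0·4.6 = 96.60 kN/m²
Numerator = 3.5 + 96.60·cos²31.5°·tan22.8° = 3.5 + 96.60·0.7270·0.4204 = 33.021 kPa
Denominator = 96.60·sin31.5°·cos31.5° = 96.60·0.5225·0.8526 = 43.036 kPa
FS = 33.021 / 43.036 = 0.767

FS = 0.77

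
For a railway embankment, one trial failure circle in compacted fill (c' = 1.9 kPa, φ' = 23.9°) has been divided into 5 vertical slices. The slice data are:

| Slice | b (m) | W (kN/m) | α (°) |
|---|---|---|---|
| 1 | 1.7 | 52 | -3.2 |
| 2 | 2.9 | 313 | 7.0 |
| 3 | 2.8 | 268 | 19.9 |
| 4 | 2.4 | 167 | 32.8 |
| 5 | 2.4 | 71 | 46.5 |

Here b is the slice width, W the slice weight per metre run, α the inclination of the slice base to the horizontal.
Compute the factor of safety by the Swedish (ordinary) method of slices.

FS = 1.43

Ordinary method of slices: FS = Σ[c'·Δl_i + (W_i cosα_i)·tanφ'] / Σ W_i sinα_i, with Δl_i = b_i / cosα_i.
Slice 1: Δl = 1.7/cos(-3.2°) = 1.703 m; N'_1 = 52·cos(-3.2°) = 51.9; c'Δl = 3.24; W sinα = -2.9
Slice 2: Δl = 2.9/cos7.0° = 2.922 m; N'_2 = 313·cos7.0° = 310.7; c'Δl = 5.55; W sinα = 38.1
Slice 3: Δl = 2.8/cos19.9° = 2.978 m; N'_3 = 268·cos19.9° = 252.0; c'Δl = 5.66; W sinα = 91.2
Slice 4: Δl = 2.4/cos32.8° = 2.855 m; N'_4 = 167·cos32.8° = 140.4; c'Δl = 5.42; W sinα = 90.5
Slice 5: Δl = 2.4/cos46.5° = 3.487 m; N'_5 = 71·cos46.5° = 48.9; c'Δl = 6.62; W sinα = 51.5
Σc'Δl = 26.5 kN/m; ΣN' = 803.8 kN/m; ΣW sinα = 268.4 kN/m
Resisting = 26.5 + 803.8·tan23.9° = 26.5 + 356.2 = 382.7 kN/m
FS = 382.7 / 268.4 = 1.426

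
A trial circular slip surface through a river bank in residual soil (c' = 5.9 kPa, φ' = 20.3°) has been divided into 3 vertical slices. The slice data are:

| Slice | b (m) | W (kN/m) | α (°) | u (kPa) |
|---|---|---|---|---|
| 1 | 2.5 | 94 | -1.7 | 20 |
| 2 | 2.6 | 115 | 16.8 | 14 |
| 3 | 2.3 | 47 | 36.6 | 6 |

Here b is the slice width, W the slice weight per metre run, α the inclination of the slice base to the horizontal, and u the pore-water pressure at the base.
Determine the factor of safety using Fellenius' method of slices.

FS = 1.68

Ordinary method of slices: FS = Σ[c'·Δl_i + (W_i cosα_i − u_i·Δl_i)·tanφ'] / Σ W_i sinα_i, with Δl_i = b_i / cosα_i.
Slice 1: Δl = 2.5/cos(-1.7°) = 2.501 m; N'_1 = 94·cos(-1.7°) − 20·2.501 = 43.9; c'Δl = 14.76; W sinα = -2.8
Slice 2: Δl = 2.6/cos16.8° = 2.716 m; N'_2 = 115·cos16.8° − 14·2.716 = 72.1; c'Δl = 16.02; W sinα = 33.2
Slice 3: Δl = 2.3/cos36.6° = 2.865 m; N'_3 = 47·cos36.6° − 6·2.865 = 20.5; c'Δl = 16.90; W sinα = 28.0
Σc'Δl = 47.7 kN/m; ΣN' = 136.5 kN/m; ΣW sinα = 58.5 kN/m
Resisting = 47.7 + 136.5·tan20.3° = 47.7 + 50.5 = 98.2 kN/m
FS = 98.2 / 58.5 = 1.679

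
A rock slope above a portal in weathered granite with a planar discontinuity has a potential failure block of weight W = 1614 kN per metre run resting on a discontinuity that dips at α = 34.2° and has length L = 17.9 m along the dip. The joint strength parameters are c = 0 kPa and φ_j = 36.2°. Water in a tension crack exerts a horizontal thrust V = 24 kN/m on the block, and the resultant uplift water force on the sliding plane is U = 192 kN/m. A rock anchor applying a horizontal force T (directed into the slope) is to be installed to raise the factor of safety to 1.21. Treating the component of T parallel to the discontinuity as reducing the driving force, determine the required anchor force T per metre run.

Resolving forces along and normal to the sliding plane, with the horizontal anchor force T adding T·sinα to the effective normal force and T·cosα acting up the plane against the driving force:
FS = [cL + (W cosα − U − V sinα + T sinα) tanφ_j] / [W sinα + V cosα − T cosα]
Without the anchor: N' = 1129.4 kN/m, driving T_d = 927.1 kN/m, resisting R = 0·17.9 + 1129.4·tan36.2° = 826.6 kN/m, FS = 0.89.
Setting FS = 1.21 and solving for T:
1.21·(927.1 − T cos34.2°) = 826.6 + T sin34.2°·tan36.2°
T·(sin34.2°·tan36.2° + 1.21·cos34.2°) = 1.21·927.1 − 826.6
T·(0.5621·0.7319 + 1.21·0.8271) = 1121.7 − 826.6 = 295.1
T·1.4122 = 295.1
T = 209.0 kN/m

T = 209 kN/m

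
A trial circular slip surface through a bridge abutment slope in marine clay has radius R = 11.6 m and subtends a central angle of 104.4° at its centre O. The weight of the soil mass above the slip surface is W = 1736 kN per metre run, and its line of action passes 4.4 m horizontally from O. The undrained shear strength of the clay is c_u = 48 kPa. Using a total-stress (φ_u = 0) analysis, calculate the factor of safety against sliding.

FS = 1.54

Taking moments about the centre O, the resisting moment is provided by the undrained shear strength acting along the arc:
Arc length L_a = R·θ = 11.6·(104.4°·π/180) = 11.6·1.8221 = 21.14 m
M_R = c_u·L_a·R = 48·21.14·11.6 = 11768.9 kN·m/m
M_D = W·d = 1736·4.4 = 7638.4 kN·m/m
FS = M_R / M_D = 11768.9 / 7638.4 = 1.541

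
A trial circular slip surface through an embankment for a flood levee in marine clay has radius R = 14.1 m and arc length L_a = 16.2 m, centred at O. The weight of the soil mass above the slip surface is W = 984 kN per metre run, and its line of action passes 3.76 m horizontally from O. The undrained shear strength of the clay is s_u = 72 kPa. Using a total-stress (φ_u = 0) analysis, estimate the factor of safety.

Taking moments about the centre O, the resisting moment is provided by the undrained shear strength acting along the arc:
M_R = s_u·L_a·R = 72·16.20·14.1 = 16446.2 kN·m/m
M_D = W·d = 984·3.76 = 3699.8 kN·m/m
FS = M_R / M_D = 16446.2 / 3699.8 = 4.445

FS = 4.45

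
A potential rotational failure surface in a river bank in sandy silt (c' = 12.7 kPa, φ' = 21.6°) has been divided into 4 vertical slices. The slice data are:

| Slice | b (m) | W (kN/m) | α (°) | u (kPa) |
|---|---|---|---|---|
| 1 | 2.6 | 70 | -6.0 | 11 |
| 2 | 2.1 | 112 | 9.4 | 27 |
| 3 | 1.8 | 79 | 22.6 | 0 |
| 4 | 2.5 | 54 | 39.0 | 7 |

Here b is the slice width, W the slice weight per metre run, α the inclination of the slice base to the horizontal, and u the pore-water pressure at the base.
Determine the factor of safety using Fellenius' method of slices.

Ordinary method of slices: FS = Σ[c'·Δl_i + (W_i cosα_i − u_i·Δl_i)·tanφ'] / Σ W_i sinα_i, with Δl_i = b_i / cosα_i.
Slice 1: Δl = 2.6/cos(-6.0°) = 2.614 m; N'_1 = 70·cos(-6.0°) − 11·2.614 = 40.9; c'Δl = 33.20; W sinα = -7.3
Slice 2: Δl = 2.1/cos9.4° = 2.129 m; N'_2 = 112·cos9.4° − 27·2.129 = 53.0; c'Δl = 27.03; W sinα = 18.3
Slice 3: Δl = 1.8/cos22.6° = 1.950 m; N'_3 = 79·cos22.6° − 0·1.950 = 72.9; c'Δl = 24.76; W sinα = 30.4
Slice 4: Δl = 2.5/cos39.0° = 3.217 m; N'_4 = 54·cos39.0° − 7·3.217 = 19.4; c'Δl = 40.85; W sinα = 34.0
Σc'Δl = 125.9 kN/m; ΣN' = 186.3 kN/m; ΣW sinα = 75.3 kN/m
Resisting = 125.9 + 186.3·tan21.6° = 125.9 + 73.7 = 199.6 kN/m
FS = 199.6 / 75.3 = 2.650

FS = 2.65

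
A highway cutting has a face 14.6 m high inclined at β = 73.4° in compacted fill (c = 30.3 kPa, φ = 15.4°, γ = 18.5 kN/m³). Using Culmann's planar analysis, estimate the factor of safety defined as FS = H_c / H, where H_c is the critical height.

H_c = (4c/γ) · sinβ cosφ / [1 − cos(β − φ)]
    = (4·30.3/18.5) · sin73.4°·cos15.4° / [1 − cos58.0°]
    = 6.551 · 0.9239 / 0.4701 = 12.88 m
FS = H_c / H = 12.88 / 14.6 = 0.882

FS = 0.88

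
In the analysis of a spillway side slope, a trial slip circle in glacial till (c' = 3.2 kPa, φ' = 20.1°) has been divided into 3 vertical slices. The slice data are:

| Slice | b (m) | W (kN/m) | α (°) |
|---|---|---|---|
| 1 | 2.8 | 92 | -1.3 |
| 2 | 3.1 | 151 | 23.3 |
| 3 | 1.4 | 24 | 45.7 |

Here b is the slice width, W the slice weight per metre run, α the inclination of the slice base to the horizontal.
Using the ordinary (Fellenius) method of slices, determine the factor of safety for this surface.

Ordinary method of slices: FS = Σ[c'·Δl_i + (W_i cosα_i)·tanφ'] / Σ W_i sinα_i, with Δl_i = b_i / cosα_i.
Slice 1: Δl = 2.8/cos(-1.3°) = 2.801 m; N'_1 = 92·cos(-1.3°) = 92.0; c'Δl = 8.96; W sinα = -2.1
Slice 2: Δl = 3.1/cos23.3° = 3.375 m; N'_2 = 151·cos23.3° = 138.7; c'Δl = 10.80; W sinα = 59.7
Slice 3: Δl = 1.4/cos45.7° = 2.005 m; N'_3 = 24·cos45.7° = 16.8; c'Δl = 6.41; W sinα = 17.2
Σc'Δl = 26.2 kN/m; ΣN' = 247.4 kN/m; ΣW sinα = 74.8 kN/m
Resisting = 26.2 + 247.4·tan20.1° = 26.2 + 90.5 = 116.7 kN/m
FS = 116.7 / 74.8 = 1.560

FS = 1.56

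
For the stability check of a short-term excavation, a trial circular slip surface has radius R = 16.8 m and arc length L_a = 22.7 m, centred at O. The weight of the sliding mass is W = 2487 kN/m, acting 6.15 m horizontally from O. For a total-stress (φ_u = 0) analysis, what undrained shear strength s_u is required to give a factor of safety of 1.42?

FS = s_u·L_a·R / (W·d), so s_u = FS·W·d / (L_a·R).
s_u = 1.42·2487·6.15 / (22.70·16.8) = 21719.0 / 381.36 = 56.95 kPa

s_u = 57.0 kPa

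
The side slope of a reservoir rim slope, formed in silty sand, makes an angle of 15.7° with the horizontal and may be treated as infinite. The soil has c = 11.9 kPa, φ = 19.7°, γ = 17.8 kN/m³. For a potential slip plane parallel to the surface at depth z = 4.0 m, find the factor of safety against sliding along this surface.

For an infinite slope with a slip plane parallel to the surface (no pore pressure): FS = [c + γz cos²β tanφ] / [γz sinβ cosβ].
γz = 17.8·4.0 = 71.20 kN/m²
Numerator = 11.9 + 71.20·cos²15.7°·tan19.7° = 11.9 + 71.20·0.9268·0.3581 = 35.527 kPa
Denominator = 71.20·sin15.7°·cos15.7° = 71.20·0.2706·0.9627 = 18.548 kPa
FS = 35.527 / 18.548 = 1.915

FS = 1.92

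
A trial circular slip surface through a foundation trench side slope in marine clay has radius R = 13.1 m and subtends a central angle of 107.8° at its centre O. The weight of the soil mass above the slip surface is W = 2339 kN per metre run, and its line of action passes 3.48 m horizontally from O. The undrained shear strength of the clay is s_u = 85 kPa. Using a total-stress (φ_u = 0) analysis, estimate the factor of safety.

Taking moments about the centre O, the resisting moment is provided by the undrained shear strength acting along the arc:
Arc length L_a = R·θ = 13.1·(107.8°·π/180) = 13.1·1.8815 = 24.65 m
M_R = s_u·L_a·R = 85·24.65·13.1 = 27444.6 kN·m/m
M_D = W·d = 2339·3.48 = 8139.7 kN·m/m
FS = M_R / M_D = 27444.6 / 8139.7 = 3.372

FS = 3.37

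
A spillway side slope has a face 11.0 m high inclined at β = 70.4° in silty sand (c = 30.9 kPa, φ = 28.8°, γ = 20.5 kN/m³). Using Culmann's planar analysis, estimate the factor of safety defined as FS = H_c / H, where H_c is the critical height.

H_c = (4c/γ) · sinβ cosφ / [1 − cos(β − φ)]
    = (4·30.9/20.5) · sin70.4°·cos28.8° / [1 − cos41.6°]
    = 6.029 · 0.8255 / 0.2522 = 19.74 m
FS = H_c / H = 19.74 / 11.0 = 1.794

FS = 1.79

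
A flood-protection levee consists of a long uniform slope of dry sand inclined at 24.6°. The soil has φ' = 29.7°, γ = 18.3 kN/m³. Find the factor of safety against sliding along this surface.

For a dry cohesionless infinite slope the factor of safety is FS = tanφ' / tanβ.
FS = tan29.7° / tan24.6° = 0.5704 / 0.4578 = 1.246

FS = 1.25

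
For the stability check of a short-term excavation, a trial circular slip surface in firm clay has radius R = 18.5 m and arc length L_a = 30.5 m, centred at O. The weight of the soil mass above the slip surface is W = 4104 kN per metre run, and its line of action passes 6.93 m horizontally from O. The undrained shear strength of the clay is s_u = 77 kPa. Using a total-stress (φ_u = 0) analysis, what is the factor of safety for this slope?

Taking moments about the centre O, the resisting moment is provided by the undrained shear strength acting along the arc:
M_R = s_u·L_a·R = 77·30.50·18.5 = 43447.2 kN·m/m
M_D = W·d = 4104·6.93 = 28440.7 kN·m/m
FS = M_R / M_D = 43447.2 / 28440.7 = 1.528

FS = 1.53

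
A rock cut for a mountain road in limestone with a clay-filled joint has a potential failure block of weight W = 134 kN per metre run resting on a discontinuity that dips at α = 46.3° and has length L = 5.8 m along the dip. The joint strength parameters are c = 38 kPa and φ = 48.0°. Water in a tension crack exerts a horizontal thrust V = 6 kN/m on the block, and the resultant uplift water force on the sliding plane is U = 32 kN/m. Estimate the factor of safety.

FS = 2.80

Resolving the block weight along and normal to the plane and applying the Mohr–Coulomb strength on the joint:
N' = W cosα − U − V sinα = 134·cos46.3° − 32 − 6·sin46.3° = 56.2 kN/m
Driving force T = W sinα + V cosα = 134·sin46.3° + 6·cos46.3° = 101.0 kN/m
Resisting force R = c·L + N'·tanφ = 38·5.8 + 56.2·tan48.0° = 220.4 + 62.5 = 282.9 kN/m
FS = R / T = 282.9 / 101.0 = 2.800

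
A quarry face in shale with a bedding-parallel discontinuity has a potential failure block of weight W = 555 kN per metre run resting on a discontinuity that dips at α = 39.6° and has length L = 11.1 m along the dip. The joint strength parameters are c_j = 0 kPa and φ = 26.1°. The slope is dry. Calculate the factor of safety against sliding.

FS = 0.59

Resolving the block weight along and normal to the plane and applying the Mohr–Coulomb strength on the joint:
N' = W cosα = 555·cos39.6° = 427.6 kN/m
Driving force T = W sinα = 555·sin39.6° = 353.8 kN/m
Resisting force R = c_j·L + N'·tanφ = 0·11.1 + 427.6·tan26.1° = 0.0 + 209.5 = 209.5 kN/m
FS = R / T = 209.5 / 353.8 = 0.592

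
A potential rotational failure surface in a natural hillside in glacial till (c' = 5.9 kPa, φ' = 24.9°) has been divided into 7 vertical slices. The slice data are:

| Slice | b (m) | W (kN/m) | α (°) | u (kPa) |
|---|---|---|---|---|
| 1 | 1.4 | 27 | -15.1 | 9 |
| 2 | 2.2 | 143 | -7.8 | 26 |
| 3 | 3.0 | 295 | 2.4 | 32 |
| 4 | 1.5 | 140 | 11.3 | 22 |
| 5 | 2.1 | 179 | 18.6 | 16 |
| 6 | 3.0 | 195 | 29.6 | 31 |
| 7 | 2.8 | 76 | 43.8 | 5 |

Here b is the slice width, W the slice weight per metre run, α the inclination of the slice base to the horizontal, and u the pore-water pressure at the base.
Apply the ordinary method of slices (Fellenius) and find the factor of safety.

Ordinary method of slices: FS = Σ[c'·Δl_i + (W_i cosα_i − u_i·Δl_i)·tanφ'] / Σ W_i sinα_i, with Δl_i = b_i / cosα_i.
Slice 1: Δl = 1.4/cos(-15.1°) = 1.450 m; N'_1 = 27·cos(-15.1°) − 9·1.450 = 13.0; c'Δl = 8.56; W sinα = -7.0
Slice 2: Δl = 2.2/cos(-7.8°) = 2.221 m; N'_2 = 143·cos(-7.8°) − 26·2.221 = 83.9; c'Δl = 13.10; W sinα = -19.4
Slice 3: Δl = 3.0/cos2.4° = 3.003 m; N'_3 = 295·cos2.4° − 32·3.003 = 198.7; c'Δl = 17.72; W sinα = 12.4
Slice 4: Δl = 1.5/cos11.3° = 1.530 m; N'_4 = 140·cos11.3° − 22·1.530 = 103.6; c'Δl = 9.02; W sinα = 27.4
Slice 5: Δl = 2.1/cos18.6° = 2.216 m; N'_5 = 179·cos18.6° − 16·2.216 = 134.2; c'Δl = 13.07; W sinα = 57.1
Slice 6: Δl = 3.0/cos29.6° = 3.450 m; N'_6 = 195·cos29.6° − 31·3.450 = 62.6; c'Δl = 20.36; W sinα = 96.3
Slice 7: Δl = 2.8/cos43.8° = 3.879 m; N'_7 = 76·cos43.8° − 5·3.879 = 35.5; c'Δl = 22.89; W sinα = 52.6
Σc'Δl = 104.7 kN/m; ΣN' = 631.5 kN/m; ΣW sinα = 219.4 kN/m
Resisting = 104.7 + 631.5·tan24.9° = 104.7 + 293.1 = 397.8 kN/m
FS = 397.8 / 219.4 = 1.814

FS = 1.81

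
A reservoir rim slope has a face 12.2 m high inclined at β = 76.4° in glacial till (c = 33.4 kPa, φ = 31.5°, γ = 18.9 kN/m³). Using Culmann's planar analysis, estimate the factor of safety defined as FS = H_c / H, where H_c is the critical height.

FS = 1.65

H_c = (4c/γ) · sinβ cosφ / [1 − cos(β − φ)]
    = (4·33.4/18.9) · sin76.4°·cos31.5° / [1 − cos44.9°]
    = 7.069 · 0.8287 / 0.2917 = 20.09 m
FS = H_c / H = 20.09 / 12.2 = 1.646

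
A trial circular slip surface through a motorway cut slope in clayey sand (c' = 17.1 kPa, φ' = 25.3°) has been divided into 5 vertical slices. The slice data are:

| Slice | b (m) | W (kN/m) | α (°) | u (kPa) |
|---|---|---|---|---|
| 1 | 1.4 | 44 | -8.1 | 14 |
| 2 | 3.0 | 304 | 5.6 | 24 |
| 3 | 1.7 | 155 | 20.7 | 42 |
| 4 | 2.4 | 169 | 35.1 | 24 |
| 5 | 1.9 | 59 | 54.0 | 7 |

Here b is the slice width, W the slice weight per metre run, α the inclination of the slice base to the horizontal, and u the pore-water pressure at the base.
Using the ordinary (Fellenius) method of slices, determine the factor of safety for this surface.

Ordinary method of slices: FS = Σ[c'·Δl_i + (W_i cosα_i − u_i·Δl_i)·tanφ'] / Σ W_i sinα_i, with Δl_i = b_i / cosα_i.
Slice 1: Δl = 1.4/cos(-8.1°) = 1.414 m; N'_1 = 44·cos(-8.1°) − 14·1.414 = 23.8; c'Δl = 24.18; W sinα = -6.2
Slice 2: Δl = 3.0/cos5.6° = 3.014 m; N'_2 = 304·cos5.6° − 24·3.014 = 230.2; c'Δl = 51.55; W sinα = 29.7
Slice 3: Δl = 1.7/cos20.7° = 1.817 m; N'_3 = 155·cos20.7° − 42·1.817 = 68.7; c'Δl = 31.08; W sinα = 54.8
Slice 4: Δl = 2.4/cos35.1° = 2.933 m; N'_4 = 169·cos35.1° − 24·2.933 = 67.9; c'Δl = 50.16; W sinα = 97.2
Slice 5: Δl = 1.9/cos54.0° = 3.232 m; N'_5 = 59·cos54.0° − 7·3.232 = 12.1; c'Δl = 55.28; W sinα = 47.7
Σc'Δl = 212.2 kN/m; ΣN' = 402.6 kN/m; ΣW sinα = 223.2 kN/m
Resisting = 212.2 + 402.6·tan25.3° = 212.2 + 190.3 = 402.5 kN/m
FS = 402.5 / 223.2 = 1.804

FS = 1.80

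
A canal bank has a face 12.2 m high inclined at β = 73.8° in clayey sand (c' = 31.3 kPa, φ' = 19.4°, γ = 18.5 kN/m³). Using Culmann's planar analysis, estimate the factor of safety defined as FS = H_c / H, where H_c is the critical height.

FS = 1.20

H_c = (4c'/γ) · sinβ cosφ' / [1 − cos(β − φ')]
    = (4·31.3/18.5) · sin73.8°·cos19.4° / [1 − cos54.4°]
    = 6.768 · 0.9058 / 0.4179 = 14.67 m
FS = H_c / H = 14.67 / 12.2 = 1.202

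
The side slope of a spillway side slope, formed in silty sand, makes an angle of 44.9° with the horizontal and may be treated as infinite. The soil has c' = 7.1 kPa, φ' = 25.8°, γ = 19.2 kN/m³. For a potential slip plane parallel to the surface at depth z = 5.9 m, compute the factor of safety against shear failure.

FS = 0.61

For an infinite slope with a slip plane parallel to the surface (no pore pressure): FS = [c' + γz cos²β tanφ'] / [γz sinβ cosβ].
γz = 19.2·5.9 = 113.28 kN/m²
Numerator = 7.1 + 113.28·cos²44.9°·tan25.8° = 7.1 + 113.28·0.5017·0.4834 = 34.576 kPa
Denominator = 113.28·sin44.9°·cos44.9° = 113.28·0.7059·0.7083 = 56.640 kPa
FS = 34.576 / 56.640 = 0.610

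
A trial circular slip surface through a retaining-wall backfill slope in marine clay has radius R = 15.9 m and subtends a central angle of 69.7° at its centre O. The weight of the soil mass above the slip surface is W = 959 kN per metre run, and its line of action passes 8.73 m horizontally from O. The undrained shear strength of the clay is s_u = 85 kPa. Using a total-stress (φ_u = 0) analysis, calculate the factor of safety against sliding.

Taking moments about the centre O, the resisting moment is provided by the undrained shear strength acting along the arc:
Arc length L_a = R·θ = 15.9·(69.7°·π/180) = 15.9·1.2165 = 19.34 m
M_R = s_u·L_a·R = 85·19.34·15.9 = 26141.1 kN·m/m
M_D = W·d = 959·8.73 = 8372.1 kN·m/m
FS = M_R / M_D = 26141.1 / 8372.1 = 3.122

FS = 3.12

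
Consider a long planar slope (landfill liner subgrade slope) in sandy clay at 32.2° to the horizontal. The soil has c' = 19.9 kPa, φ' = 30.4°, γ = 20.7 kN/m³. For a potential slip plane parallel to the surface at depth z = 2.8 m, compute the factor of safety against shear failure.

FS = 1.69

For an infinite slope with a slip plane parallel to the surface (no pore pressure): FS = [c' + γz cos²β tanφ'] / [γz sinβ cosβ].
γz = 20.7·2.8 = 57.96 kN/m²
Numerator = 19.9 + 57.96·cos²32.2°·tan30.4° = 19.9 + 57.96·0.7160·0.5867 = 44.249 kPa
Denominator = 57.96·sin32.2°·cos32.2° = 57.96·0.5329·0.8462 = 26.135 kPa
FS = 44.249 / 26.135 = 1.693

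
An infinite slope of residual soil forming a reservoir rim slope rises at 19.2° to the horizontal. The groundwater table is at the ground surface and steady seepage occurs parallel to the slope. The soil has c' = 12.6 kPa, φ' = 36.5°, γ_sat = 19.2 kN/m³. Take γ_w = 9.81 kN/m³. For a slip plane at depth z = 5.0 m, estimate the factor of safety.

FS = 1.46

With seepage parallel to the slope and the water table at the surface, the effective normal stress on the slip plane uses the buoyant unit weight γ' = γ_sat − γ_w while the driving shear stress uses γ_sat:
FS = [c' + γ' z cos²β tanφ'] / [γ_sat z sinβ cosβ]
γ' = 19.2 − 9.81 = 9.39 kN/m³
Numerator = 12.6 + 9.39·5.0·cos²19.2°·tan36.5° = 12.6 + 9.39·5.0·0.8918·0.7400 = 43.584 kPa
Denominator = 19.2·5.0·sin19.2°·cos19.2° = 19.2·5.0·0.3289·0.9444 = 29.815 kPa
FS = 43.584 / 29.815 = 1.462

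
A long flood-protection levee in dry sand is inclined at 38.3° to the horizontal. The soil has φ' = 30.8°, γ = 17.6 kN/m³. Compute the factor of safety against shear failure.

FS = 0.75

For a dry cohesionless infinite slope the factor of safety is FS = tanφ' / tanβ.
FS = tan30.8° / tan38.3° = 0.5961 / 0.7898 = 0.755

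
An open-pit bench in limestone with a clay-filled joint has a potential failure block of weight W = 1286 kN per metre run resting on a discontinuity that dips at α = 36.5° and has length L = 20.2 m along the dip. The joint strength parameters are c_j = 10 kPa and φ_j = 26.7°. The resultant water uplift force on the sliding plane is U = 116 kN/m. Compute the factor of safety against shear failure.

Resolving the block weight along and normal to the plane and applying the Mohr–Coulomb strength on the joint:
N' = W cosα − U = 1286·cos36.5° − 116 = 917.8 kN/m
Driving force T = W sinα = 1286·sin36.5° = 764.9 kN/m
Resisting force R = c_j·L + N'·tanφ_j = 10·20.2 + 917.8·tan26.7° = 202.0 + 461.6 = 663.6 kN/m
FS = R / T = 663.6 / 764.9 = 0.867

FS = 0.87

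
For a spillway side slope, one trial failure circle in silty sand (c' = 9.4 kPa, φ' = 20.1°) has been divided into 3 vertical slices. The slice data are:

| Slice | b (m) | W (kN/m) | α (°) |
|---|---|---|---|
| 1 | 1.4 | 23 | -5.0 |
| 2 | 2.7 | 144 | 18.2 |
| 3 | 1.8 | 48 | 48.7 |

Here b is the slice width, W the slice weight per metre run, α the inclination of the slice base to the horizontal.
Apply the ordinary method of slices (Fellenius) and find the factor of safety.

FS = 1.72

Ordinary method of slices: FS = Σ[c'·Δl_i + (W_i cosα_i)·tanφ'] / Σ W_i sinα_i, with Δl_i = b_i / cosα_i.
Slice 1: Δl = 1.4/cos(-5.0°) = 1.405 m; N'_1 = 23·cos(-5.0°) = 22.9; c'Δl = 13.21; W sinα = -2.0
Slice 2: Δl = 2.7/cos18.2° = 2.842 m; N'_2 = 144·cos18.2° = 136.8; c'Δl = 26.72; W sinα = 45.0
Slice 3: Δl = 1.8/cos48.7° = 2.727 m; N'_3 = 48·cos48.7° = 31.7; c'Δl = 25.64; W sinα = 36.1
Σc'Δl = 65.6 kN/m; ΣN' = 191.4 kN/m; ΣW sinα = 79.0 kN/m
Resisting = 65.6 + 191.4·tan20.1° = 65.6 + 70.0 = 135.6 kN/m
FS = 135.6 / 79.0 = 1.716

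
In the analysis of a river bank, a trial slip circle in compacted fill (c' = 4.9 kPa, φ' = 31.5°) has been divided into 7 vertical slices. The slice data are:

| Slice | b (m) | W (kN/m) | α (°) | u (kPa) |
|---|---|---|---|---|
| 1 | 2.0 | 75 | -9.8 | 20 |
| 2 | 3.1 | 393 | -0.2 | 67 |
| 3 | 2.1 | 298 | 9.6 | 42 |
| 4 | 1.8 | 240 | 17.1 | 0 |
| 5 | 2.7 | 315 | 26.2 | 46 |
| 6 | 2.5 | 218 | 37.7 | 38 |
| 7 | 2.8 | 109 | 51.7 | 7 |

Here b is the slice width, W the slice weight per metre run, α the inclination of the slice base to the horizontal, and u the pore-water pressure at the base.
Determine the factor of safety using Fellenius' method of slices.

Ordinary method of slices: FS = Σ[c'·Δl_i + (W_i cosα_i − u_i·Δl_i)·tanφ'] / Σ W_i sinα_i, with Δl_i = b_i / cosα_i.
Slice 1: Δl = 2.0/cos(-9.8°) = 2.030 m; N'_1 = 75·cos(-9.8°) − 20·2.030 = 33.3; c'Δl = 9.95; W sinα = -12.8
Slice 2: Δl = 3.1/cos(-0.2°) = 3.100 m; N'_2 = 393·cos(-0.2°) − 67·3.100 = 185.3; c'Δl = 15.19; W sinα = -1.4
Slice 3: Δl = 2.1/cos9.6° = 2.130 m; N'_3 = 298·cos9.6° − 42·2.130 = 204.4; c'Δl = 10.44; W sinα = 49.7
Slice 4: Δl = 1.8/cos17.1° = 1.883 m; N'_4 = 240·cos17.1° − 0·1.883 = 229.4; c'Δl = 9.23; W sinα = 70.6
Slice 5: Δl = 2.7/cos26.2° = 3.009 m; N'_5 = 315·cos26.2° − 46·3.009 = 144.2; c'Δl = 14.74; W sinα = 139.1
Slice 6: Δl = 2.5/cos37.7° = 3.160 m; N'_6 = 218·cos37.7° − 38·3.160 = 52.4; c'Δl = 15.48; W sinα = 133.3
Slice 7: Δl = 2.8/cos51.7° = 4.518 m; N'_7 = 109·cos51.7° − 7·4.518 = 35.9; c'Δl = 22.14; W sinα = 85.5
Σc'Δl = 97.2 kN/m; ΣN' = 884.9 kN/m; ΣW sinα = 464.1 kN/m
Resisting = 97.2 + 884.9·tan31.5° = 97.2 + 542.3 = 639.5 kN/m
FS = 639.5 / 464.1 = 1.378

FS = 1.38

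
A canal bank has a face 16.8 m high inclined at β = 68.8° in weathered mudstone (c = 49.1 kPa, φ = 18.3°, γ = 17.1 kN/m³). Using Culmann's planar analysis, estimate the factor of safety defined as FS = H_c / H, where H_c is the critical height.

H_c = (4c/γ) · sinβ cosφ / [1 − cos(β − φ)]
    = (4·49.1/17.1) · sin68.8°·cos18.3° / [1 − cos50.5°]
    = 11.485 · 0.8852 / 0.3639 = 27.94 m
FS = H_c / H = 27.94 / 16.8 = 1.663

FS = 1.66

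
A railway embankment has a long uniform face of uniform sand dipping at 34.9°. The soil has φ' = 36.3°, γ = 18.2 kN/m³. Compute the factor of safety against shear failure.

FS = 1.05

For a dry cohesionless infinite slope the factor of safety is FS = tanφ' / tanβ.
FS = tan36.3° / tan34.9° = 0.7346 / 0.6976 = 1.053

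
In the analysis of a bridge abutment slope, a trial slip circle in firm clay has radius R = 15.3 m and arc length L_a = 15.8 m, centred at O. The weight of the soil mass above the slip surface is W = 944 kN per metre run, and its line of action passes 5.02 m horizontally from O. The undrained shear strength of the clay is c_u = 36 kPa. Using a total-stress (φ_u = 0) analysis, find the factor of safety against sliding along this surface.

FS = 1.84

Taking moments about the centre O, the resisting moment is provided by the undrained shear strength acting along the arc:
M_R = c_u·L_a·R = 36·15.80·15.3 = 8702.6 kN·m/m
M_D = W·d = 944·5.02 = 4738.9 kN·m/m
FS = M_R / M_D = 8702.6 / 4738.9 = 1.836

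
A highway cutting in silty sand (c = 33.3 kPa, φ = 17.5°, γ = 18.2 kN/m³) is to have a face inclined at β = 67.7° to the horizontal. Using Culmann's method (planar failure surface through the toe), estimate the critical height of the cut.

Culmann's analysis gives the critical failure plane at α_cr = (β + φ)/2 = (67.7 + 17.5)/2 = 42.6°, and the critical height
H_c = (4c/γ) · sinβ cosφ / [1 − cos(β − φ)]
    = (4·33.3/18.2) · sin67.7°·cos17.5° / [1 − cos(50.2°)]
    = 7.319 · 0.9252·0.9537 / [1 − 0.6401]
    = 7.319 · 0.8824 / 0.3599
    = 17.94 m

H_c = 17.94 m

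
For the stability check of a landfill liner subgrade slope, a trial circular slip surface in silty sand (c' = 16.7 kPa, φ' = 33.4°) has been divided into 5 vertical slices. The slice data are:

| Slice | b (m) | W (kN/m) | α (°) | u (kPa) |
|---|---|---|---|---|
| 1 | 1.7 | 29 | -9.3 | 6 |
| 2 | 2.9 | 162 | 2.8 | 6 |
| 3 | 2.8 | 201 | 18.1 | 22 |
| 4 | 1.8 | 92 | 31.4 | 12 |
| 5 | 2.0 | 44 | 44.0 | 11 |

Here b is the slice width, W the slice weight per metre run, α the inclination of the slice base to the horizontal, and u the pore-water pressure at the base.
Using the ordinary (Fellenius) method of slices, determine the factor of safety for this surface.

FS = 3.01

Ordinary method of slices: FS = Σ[c'·Δl_i + (W_i cosα_i − u_i·Δl_i)·tanφ'] / Σ W_i sinα_i, with Δl_i = b_i / cosα_i.
Slice 1: Δl = 1.7/cos(-9.3°) = 1.723 m; N'_1 = 29·cos(-9.3°) − 6·1.723 = 18.3; c'Δl = 28.77; W sinα = -4.7
Slice 2: Δl = 2.9/cos2.8° = 2.903 m; N'_2 = 162·cos2.8° − 6·2.903 = 144.4; c'Δl = 48.49; W sinα = 7.9
Slice 3: Δl = 2.8/cos18.1° = 2.946 m; N'_3 = 201·cos18.1° − 22·2.946 = 126.2; c'Δl = 49.19; W sinα = 62.4
Slice 4: Δl = 1.8/cos31.4° = 2.109 m; N'_4 = 92·cos31.4° − 12·2.109 = 53.2; c'Δl = 35.22; W sinα = 47.9
Slice 5: Δl = 2.0/cos44.0° = 2.780 m; N'_5 = 44·cos44.0° − 11·2.780 = 1.1; c'Δl = 46.43; W sinα = 30.6
Σc'Δl = 208.1 kN/m; ΣN' = 343.2 kN/m; ΣW sinα = 144.2 kN/m
Resisting = 208.1 + 343.2·tan33.4° = 208.1 + 226.3 = 434.4 kN/m
FS = 434.4 / 144.2 = 3.013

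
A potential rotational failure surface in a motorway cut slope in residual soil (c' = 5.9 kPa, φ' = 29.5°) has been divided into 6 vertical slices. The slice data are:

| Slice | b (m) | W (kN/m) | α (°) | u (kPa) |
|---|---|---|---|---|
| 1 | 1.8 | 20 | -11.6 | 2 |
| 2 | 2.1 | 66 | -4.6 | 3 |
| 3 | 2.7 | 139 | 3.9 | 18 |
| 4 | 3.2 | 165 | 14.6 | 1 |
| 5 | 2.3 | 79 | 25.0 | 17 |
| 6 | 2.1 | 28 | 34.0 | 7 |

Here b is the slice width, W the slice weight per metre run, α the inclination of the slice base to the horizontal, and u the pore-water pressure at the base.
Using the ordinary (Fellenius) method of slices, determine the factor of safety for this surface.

Ordinary method of slices: FS = Σ[c'·Δl_i + (W_i cosα_i − u_i·Δl_i)·tanφ'] / Σ W_i sinα_i, with Δl_i = b_i / cosα_i.
Slice 1: Δl = 1.8/cos(-11.6°) = 1.838 m; N'_1 = 20·cos(-11.6°) − 2·1.838 = 15.9; c'Δl = 10.84; W sinα = -4.0
Slice 2: Δl = 2.1/cos(-4.6°) = 2.107 m; N'_2 = 66·cos(-4.6°) − 3·2.107 = 59.5; c'Δl = 12.43; W sinα = -5.3
Slice 3: Δl = 2.7/cos3.9° = 2.706 m; N'_3 = 139·cos3.9° − 18·2.706 = 90.0; c'Δl = 15.97; W sinα = 9.5
Slice 4: Δl = 3.2/cos14.6° = 3.307 m; N'_4 = 165·cos14.6° − 1·3.307 = 156.4; c'Δl = 19.51; W sinα = 41.6
Slice 5: Δl = 2.3/cos25.0° = 2.538 m; N'_5 = 79·cos25.0° − 17·2.538 = 28.5; c'Δl = 14.97; W sinα = 33.4
Slice 6: Δl = 2.1/cos34.0° = 2.533 m; N'_6 = 28·cos34.0° − 7·2.533 = 5.5; c'Δl = 14.95; W sinα = 15.7
Σc'Δl = 88.7 kN/m; ΣN' = 355.7 kN/m; ΣW sinα = 90.8 kN/m
Resisting = 88.7 + 355.7·tan29.5° = 88.7 + 201.2 = 289.9 kN/m
FS = 289.9 / 90.8 = 3.193

FS = 3.19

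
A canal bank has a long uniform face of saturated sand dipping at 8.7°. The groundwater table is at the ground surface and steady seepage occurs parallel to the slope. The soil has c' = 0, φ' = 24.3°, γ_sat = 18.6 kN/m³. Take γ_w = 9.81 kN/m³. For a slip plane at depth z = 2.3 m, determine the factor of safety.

FS = 1.39

With seepage parallel to the slope and the water table at the surface, the effective normal stress on the slip plane uses the buoyant unit weight γ' = γ_sat − γ_w while the driving shear stress uses γ_sat:
FS = [c' + γ' z cos²β tanφ'] / [γ_sat z sinβ cosβ]
(For c' = 0 this reduces to FS = (γ'/γ_sat)·tanφ'/tanβ.)
γ' = 18.6 − 9.81 = 8.79 kN/m³
Numerator = 0.0 + 8.79·2.3·cos²8.7°·tan24.3° = 0.0 + 8.79·2.3·0.9771·0.4515 = 8.919 kPa
Denominator = 18.6·2.3·sin8.7°·cos8.7° = 18.6·2.3·0.1513·0.9885 = 6.396 kPa
FS = 8.919 / 6.396 = 1.394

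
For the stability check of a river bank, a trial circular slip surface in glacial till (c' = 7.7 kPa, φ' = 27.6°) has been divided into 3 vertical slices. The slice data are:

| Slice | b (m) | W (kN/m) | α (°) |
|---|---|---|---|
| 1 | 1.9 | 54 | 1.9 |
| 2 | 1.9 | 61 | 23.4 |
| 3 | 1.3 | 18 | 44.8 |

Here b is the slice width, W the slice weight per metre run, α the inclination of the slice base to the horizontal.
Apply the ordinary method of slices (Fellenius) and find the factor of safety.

Ordinary method of slices: FS = Σ[c'·Δl_i + (W_i cosα_i)·tanφ'] / Σ W_i sinα_i, with Δl_i = b_i / cosα_i.
Slice 1: Δl = 1.9/cos1.9° = 1.901 m; N'_1 = 54·cos1.9° = 54.0; c'Δl = 14.64; W sinα = 1.8
Slice 2: Δl = 1.9/cos23.4° = 2.070 m; N'_2 = 61·cos23.4° = 56.0; c'Δl = 15.94; W sinα = 24.2
Slice 3: Δl = 1.3/cos44.8° = 1.832 m; N'_3 = 18·cos44.8° = 12.8; c'Δl = 14.11; W sinα = 12.7
Σc'Δl = 44.7 kN/m; ΣN' = 122.7 kN/m; ΣW sinα = 38.7 kN/m
Resisting = 44.7 + 122.7·tan27.6° = 44.7 + 64.2 = 108.8 kN/m
FS = 108.8 / 38.7 = 2.813

FS = 2.81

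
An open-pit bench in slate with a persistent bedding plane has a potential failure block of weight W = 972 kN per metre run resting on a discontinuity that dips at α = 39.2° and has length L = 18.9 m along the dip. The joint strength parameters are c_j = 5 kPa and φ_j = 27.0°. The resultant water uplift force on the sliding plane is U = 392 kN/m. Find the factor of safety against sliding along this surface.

Resolving the block weight along and normal to the plane and applying the Mohr–Coulomb strength on the joint:
N' = W cosα − U = 972·cos39.2° − 392 = 361.2 kN/m
Driving force T = W sinα = 972·sin39.2° = 614.3 kN/m
Resisting force R = c_j·L + N'·tanφ_j = 5·18.9 + 361.2·tan27.0° = 94.5 + 184.1 = 278.6 kN/m
FS = R / T = 278.6 / 614.3 = 0.453

FS = 0.45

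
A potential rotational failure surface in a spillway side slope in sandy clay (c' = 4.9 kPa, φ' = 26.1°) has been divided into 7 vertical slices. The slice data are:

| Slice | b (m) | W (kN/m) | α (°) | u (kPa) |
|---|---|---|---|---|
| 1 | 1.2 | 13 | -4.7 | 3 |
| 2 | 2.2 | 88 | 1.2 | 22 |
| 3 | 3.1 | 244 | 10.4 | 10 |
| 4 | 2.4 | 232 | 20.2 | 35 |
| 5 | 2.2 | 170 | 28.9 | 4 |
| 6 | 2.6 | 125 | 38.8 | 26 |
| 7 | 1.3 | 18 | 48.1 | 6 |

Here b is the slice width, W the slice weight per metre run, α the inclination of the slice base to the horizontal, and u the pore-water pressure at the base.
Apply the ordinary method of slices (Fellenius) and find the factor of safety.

FS = 1.16

Ordinary method of slices: FS = Σ[c'·Δl_i + (W_i cosα_i − u_i·Δl_i)·tanφ'] / Σ W_i sinα_i, with Δl_i = b_i / cosα_i.
Slice 1: Δl = 1.2/cos(-4.7°) = 1.204 m; N'_1 = 13·cos(-4.7°) − 3·1.204 = 9.3; c'Δl = 5.90; W sinα = -1.1
Slice 2: Δl = 2.2/cos1.2° = 2.200 m; N'_2 = 88·cos1.2° − 22·2.200 = 39.6; c'Δl = 10.78; W sinα = 1.8
Slice 3: Δl = 3.1/cos10.4° = 3.152 m; N'_3 = 244·cos10.4° − 10·3.152 = 208.5; c'Δl = 15.44; W sinα = 44.0
Slice 4: Δl = 2.4/cos20.2° = 2.557 m; N'_4 = 232·cos20.2° − 35·2.557 = 128.2; c'Δl = 12.53; W sinα = 80.1
Slice 5: Δl = 2.2/cos28.9° = 2.513 m; N'_5 = 170·cos28.9° − 4·2.513 = 138.8; c'Δl = 12.31; W sinα = 82.2
Slice 6: Δl = 2.6/cos38.8° = 3.336 m; N'_6 = 125·cos38.8° − 26·3.336 = 10.7; c'Δl = 16.35; W sinα = 78.3
Slice 7: Δl = 1.3/cos48.1° = 1.947 m; N'_7 = 18·cos48.1° − 6·1.947 = 0.3; c'Δl = 9.54; W sinα = 13.4
Σc'Δl = 82.9 kN/m; ΣN' = 535.4 kN/m; ΣW sinα = 298.8 kN/m
Resisting = 82.9 + 535.4·tan26.1° = 82.9 + 262.3 = 345.1 kN/m
FS = 345.1 / 298.8 = 1.155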